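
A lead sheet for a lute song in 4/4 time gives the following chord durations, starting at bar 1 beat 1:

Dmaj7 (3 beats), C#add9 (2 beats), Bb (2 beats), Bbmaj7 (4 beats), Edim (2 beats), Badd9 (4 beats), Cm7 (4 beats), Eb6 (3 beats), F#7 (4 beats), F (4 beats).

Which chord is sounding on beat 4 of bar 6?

Eb6

Beat 4 of bar 6 is beat (6−1)×4 + 4 = 24 overall.
Running totals: Dmaj7 ends at 3, C#add9 ends at 5, Bb ends at 7, Bbmaj7 ends at 11, Edim ends at 13, Badd9 ends at 17, Cm7 ends at 21, Eb6 ends at 24.
Beat 24 falls within Eb6.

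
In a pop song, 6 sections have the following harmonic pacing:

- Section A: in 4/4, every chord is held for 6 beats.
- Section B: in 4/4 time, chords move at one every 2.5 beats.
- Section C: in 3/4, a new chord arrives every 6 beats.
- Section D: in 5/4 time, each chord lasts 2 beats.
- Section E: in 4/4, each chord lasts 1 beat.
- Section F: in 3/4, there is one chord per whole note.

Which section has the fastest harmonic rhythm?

Section E

A: 4 beats/bar ÷ 6 beats/chord = 2/3 chords/bar.
B: 4 beats/bar ÷ 2.5 beats/chord = 1.6 chords/bar.
C: 3 beats/bar ÷ 6 beats/chord = 0.5 chords/bar.
D: 5 beats/bar ÷ 2 beats/chord = 2.5 chords/bar.
E: 4 beats/bar ÷ 1 beat/chord = 4 chords/bar.
F: 3 beats/bar ÷ 4 beats/chord = 0.75 chords/bar.
Fastest is E at 4 chords/bar.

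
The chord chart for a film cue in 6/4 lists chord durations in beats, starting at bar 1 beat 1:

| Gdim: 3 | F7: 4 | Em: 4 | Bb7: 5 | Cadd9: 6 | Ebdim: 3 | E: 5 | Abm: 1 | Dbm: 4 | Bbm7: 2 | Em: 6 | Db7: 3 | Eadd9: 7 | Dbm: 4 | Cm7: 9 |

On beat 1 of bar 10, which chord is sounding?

Dbm

Beat 1 of bar 10 is beat (10−1)×6 + 1 = 55 overall.
Running totals: Gdim ends at 3, F7 ends at 7, Em ends at 11, Bb7 ends at 16, Cadd9 ends at 22, Ebdim ends at 25, E ends at 30, Abm ends at 31, Dbm ends at 35, Bbm7 ends at 37, Em ends at 43, Db7 ends at 46, Eadd9 ends at 53, Dbm ends at 57.
Beat 55 falls within Dbm.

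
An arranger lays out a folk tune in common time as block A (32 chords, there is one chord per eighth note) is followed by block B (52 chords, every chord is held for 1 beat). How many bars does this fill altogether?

17 bars

A: 32 × 0.5 = 16 beats = 4 bars.
B: 52 × 1 = 52 beats = 13 bars.
Total: 4 + 13 = 17 bars.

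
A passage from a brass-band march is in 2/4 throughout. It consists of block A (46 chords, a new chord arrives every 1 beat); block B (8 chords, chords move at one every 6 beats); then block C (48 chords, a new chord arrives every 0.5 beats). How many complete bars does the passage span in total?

59 bars

A: 46 × 1 = 46 beats = 23 bars.
B: 8 × 6 = 48 beats = 24 bars.
C: 48 × 0.5 = 24 beats = 12 bars.
Total: 23 + 24 + 12 = 59 bars.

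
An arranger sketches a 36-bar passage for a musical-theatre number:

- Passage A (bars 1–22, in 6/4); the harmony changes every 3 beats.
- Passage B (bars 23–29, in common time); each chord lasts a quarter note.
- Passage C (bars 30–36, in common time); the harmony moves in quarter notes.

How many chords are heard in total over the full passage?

A has 132 beats and chords last 3 each, so 44 chords.
B has 28 beats and chords last 1 each, so 28 chords.
C has 28 beats and chords last 1 each, so 28 chords.
Total: 44 + 28 + 28 = 100.

100 chords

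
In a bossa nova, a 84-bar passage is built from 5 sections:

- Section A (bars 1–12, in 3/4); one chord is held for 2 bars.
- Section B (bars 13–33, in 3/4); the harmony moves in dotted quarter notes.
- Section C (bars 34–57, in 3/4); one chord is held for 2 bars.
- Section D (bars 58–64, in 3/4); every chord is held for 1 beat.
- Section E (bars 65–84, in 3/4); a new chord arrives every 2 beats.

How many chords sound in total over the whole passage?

111 chords

A: 12 bars × 3 beats = 36 beats; 6 beats/chord → 6 chords.
B: 21 bars × 3 beats = 63 beats; 1.5 beats/chord → 42 chords.
C: 24 bars × 3 beats = 72 beats; 6 beats/chord → 12 chords.
D: 7 bars × 3 beats = 21 beats; 1 beat/chord → 21 chords.
E: 20 bars × 3 beats = 60 beats; 2 beats/chord → 30 chords.
Total: 6 + 42 + 12 + 21 + 30 = 111.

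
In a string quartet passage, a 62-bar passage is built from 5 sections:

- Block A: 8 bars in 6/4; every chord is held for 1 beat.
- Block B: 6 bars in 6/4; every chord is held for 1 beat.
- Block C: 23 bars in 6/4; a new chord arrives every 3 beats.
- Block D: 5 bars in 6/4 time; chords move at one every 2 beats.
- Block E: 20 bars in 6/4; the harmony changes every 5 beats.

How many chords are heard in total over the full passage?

A: 8 bars × 6 beats = 48 beats; 1 beat/chord → 48 chords.
B: 6 bars × 6 beats = 36 beats; 1 beat/chord → 36 chords.
C: 23 bars × 6 beats = 138 beats; 3 beats/chord → 46 chords.
D: 5 bars × 6 beats = 30 beats; 2 beats/chord → 15 chords.
E: 20 bars × 6 beats = 120 beats; 5 beats/chord → 24 chords.
Total: 48 + 36 + 46 + 15 + 24 = 169.

169 chords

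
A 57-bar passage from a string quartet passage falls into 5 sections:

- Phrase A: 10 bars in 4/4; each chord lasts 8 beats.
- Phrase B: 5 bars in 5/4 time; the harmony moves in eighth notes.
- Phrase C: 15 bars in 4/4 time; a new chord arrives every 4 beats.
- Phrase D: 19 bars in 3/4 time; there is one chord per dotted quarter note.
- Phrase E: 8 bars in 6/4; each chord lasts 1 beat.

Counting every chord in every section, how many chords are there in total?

A has 40 beats and chords last 8 each, so 5 chords.
B has 25 beats and chords last 0.5 each, so 50 chords.
C has 60 beats and chords last 4 each, so 15 chords.
D has 57 beats and chords last 1.5 each, so 38 chords.
E has 48 beats and chords last 1 each, so 48 chords.
Total: 5 + 50 + 15 + 38 + 48 = 156.

156 chords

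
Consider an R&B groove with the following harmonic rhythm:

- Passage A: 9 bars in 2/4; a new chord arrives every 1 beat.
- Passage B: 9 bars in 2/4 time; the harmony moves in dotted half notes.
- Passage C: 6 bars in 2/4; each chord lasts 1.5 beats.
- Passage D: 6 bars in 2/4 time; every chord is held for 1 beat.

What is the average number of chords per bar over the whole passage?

22/15 chords per bar

A: 9 bars of 2 beats is 18 beats; at 1 beat each that's 18 chords.
B: 9 bars of 2 beats is 18 beats; at 3 beats each that's 6 chords.
C: 6 bars of 2 beats is 12 beats; at 1.5 beats each that's 8 chords.
D: 6 bars of 2 beats is 12 beats; at 1 beat each that's 12 chords.
Overall: 44 chords over 30 bars → 44/30 = 22/15 chords per bar.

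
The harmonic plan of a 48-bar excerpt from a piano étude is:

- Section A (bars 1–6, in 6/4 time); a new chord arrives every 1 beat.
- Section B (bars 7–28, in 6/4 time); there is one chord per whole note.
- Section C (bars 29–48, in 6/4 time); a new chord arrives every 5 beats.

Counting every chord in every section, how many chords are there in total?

93 chords

A has 36 beats and chords last 1 each, so 36 chords.
B has 132 beats and chords last 4 each, so 33 chords.
C has 120 beats and chords last 5 each, so 24 chords.
Total: 36 + 33 + 24 = 93.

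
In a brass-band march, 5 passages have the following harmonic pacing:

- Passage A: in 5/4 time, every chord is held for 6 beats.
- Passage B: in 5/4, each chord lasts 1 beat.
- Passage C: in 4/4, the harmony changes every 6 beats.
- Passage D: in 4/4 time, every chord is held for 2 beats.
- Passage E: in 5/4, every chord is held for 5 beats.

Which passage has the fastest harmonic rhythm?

A: 5 beats/bar ÷ 6 beats/chord = 5/6 chords/bar.
B: 5 beats/bar ÷ 1 beat/chord = 5 chords/bar.
C: 4 beats/bar ÷ 6 beats/chord = 2/3 chords/bar.
D: 4 beats/bar ÷ 2 beats/chord = 2 chords/bar.
E: 5 beats/bar ÷ 5 beats/chord = 1 chord/bar.
Fastest is B at 5 chords/bar.

Passage B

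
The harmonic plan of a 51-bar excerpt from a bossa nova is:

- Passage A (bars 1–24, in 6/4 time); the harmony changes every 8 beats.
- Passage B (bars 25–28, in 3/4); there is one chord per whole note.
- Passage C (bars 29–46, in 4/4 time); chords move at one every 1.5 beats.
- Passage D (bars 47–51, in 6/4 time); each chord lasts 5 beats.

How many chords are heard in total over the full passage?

75 chords

A: 24·6 = 144 beats, 144/8 = 18 chords.
B: 4·3 = 12 beats, 12/4 = 3 chords.
C: 18·4 = 72 beats, 72/1.5 = 48 chords.
D: 5·6 = 30 beats, 30/5 = 6 chords.
Total: 18 + 3 + 48 + 6 = 75.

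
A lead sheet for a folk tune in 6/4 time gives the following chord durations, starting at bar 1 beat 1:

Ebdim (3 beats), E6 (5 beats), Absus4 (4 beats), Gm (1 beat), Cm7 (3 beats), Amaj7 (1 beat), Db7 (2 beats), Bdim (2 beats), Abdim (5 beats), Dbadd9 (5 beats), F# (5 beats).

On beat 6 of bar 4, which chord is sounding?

Beat 6 of bar 4 is beat (4−1)×6 + 6 = 24 overall.
Running totals: Ebdim ends at 3, E6 ends at 8, Absus4 ends at 12, Gm ends at 13, Cm7 ends at 16, Amaj7 ends at 17, Db7 ends at 19, Bdim ends at 21, Abdim ends at 26.
Beat 24 falls within Abdim.

Abdim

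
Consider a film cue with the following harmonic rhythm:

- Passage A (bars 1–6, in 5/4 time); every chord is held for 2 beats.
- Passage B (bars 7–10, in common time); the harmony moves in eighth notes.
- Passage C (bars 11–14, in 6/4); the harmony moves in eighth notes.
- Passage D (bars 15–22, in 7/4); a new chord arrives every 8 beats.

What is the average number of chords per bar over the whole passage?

A: 6 × 5 = 30 beats ÷ 2 = 15 chords.
B: 4 × 4 = 16 beats ÷ 0.5 = 32 chords.
C: 4 × 6 = 24 beats ÷ 0.5 = 48 chords.
D: 8 × 7 = 56 beats ÷ 8 = 7 chords.
Overall: 102 chords over 22 bars → 102/22 = 51/11 chords per bar.

51/11 chords per bar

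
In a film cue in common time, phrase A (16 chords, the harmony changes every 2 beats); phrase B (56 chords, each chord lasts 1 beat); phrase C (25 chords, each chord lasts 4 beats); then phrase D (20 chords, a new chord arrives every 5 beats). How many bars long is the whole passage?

72 bars

A: 16 × 2 = 32 beats = 8 bars.
B: 56 × 1 = 56 beats = 14 bars.
C: 25 × 4 = 100 beats = 25 bars.
D: 20 × 5 = 100 beats = 25 bars.
Total: 8 + 14 + 25 + 25 = 72 bars.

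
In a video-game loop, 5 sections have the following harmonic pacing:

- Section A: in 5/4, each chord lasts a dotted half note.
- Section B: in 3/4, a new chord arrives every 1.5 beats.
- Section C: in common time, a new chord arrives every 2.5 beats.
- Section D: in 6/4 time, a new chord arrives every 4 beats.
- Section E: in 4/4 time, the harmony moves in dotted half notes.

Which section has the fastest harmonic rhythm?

Section B

A: each chord is 3 beats in 5/4, so 5/3 per bar.
B: each chord is 1.5 beats in 3/4, so 2 per bar.
C: each chord is 2.5 beats in 4/4, so 1.6 per bar.
D: each chord is 4 beats in 6/4, so 1.5 per bar.
E: each chord is 3 beats in 4/4, so 4/3 per bar.
Fastest is B at 2 chords/bar.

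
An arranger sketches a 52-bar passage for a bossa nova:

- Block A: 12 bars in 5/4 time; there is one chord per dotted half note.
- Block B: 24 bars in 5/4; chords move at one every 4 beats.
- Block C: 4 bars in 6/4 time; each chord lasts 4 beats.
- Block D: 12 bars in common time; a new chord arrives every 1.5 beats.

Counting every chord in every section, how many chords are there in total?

A: 12·5 = 60 beats, 60/3 = 20 chords.
B: 24·5 = 120 beats, 120/4 = 30 chords.
C: 4·6 = 24 beats, 24/4 = 6 chords.
D: 12·4 = 48 beats, 48/1.5 = 32 chords.
Total: 20 + 30 + 6 + 32 = 88.

88 chords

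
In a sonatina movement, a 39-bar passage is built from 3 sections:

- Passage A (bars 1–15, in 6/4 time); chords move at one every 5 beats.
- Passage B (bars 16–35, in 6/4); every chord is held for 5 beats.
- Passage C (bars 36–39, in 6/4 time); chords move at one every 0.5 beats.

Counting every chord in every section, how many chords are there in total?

90 chords

A has 90 beats and chords last 5 each, so 18 chords.
B has 120 beats and chords last 5 each, so 24 chords.
C has 24 beats and chords last 0.5 each, so 48 chords.
Total: 18 + 24 + 48 = 90.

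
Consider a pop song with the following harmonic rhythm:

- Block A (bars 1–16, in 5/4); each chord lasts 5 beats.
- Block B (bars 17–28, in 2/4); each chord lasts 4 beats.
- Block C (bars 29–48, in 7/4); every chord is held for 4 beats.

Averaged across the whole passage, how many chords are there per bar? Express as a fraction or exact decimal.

A: 16 × 5 = 80 beats ÷ 5 = 16 chords.
B: 12 × 2 = 24 beats ÷ 4 = 6 chords.
C: 20 × 7 = 140 beats ÷ 4 = 35 chords.
Overall: 57 chords over 48 bars → 57/48 = 19/16 chords per bar.

19/16 chords per bar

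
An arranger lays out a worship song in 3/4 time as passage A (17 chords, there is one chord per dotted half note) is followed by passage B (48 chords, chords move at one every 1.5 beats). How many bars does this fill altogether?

A: 17 × 3 = 51 beats = 17 bars.
B: 48 × 1.5 = 72 beats = 24 bars.
Total: 17 + 24 = 41 bars.

41 bars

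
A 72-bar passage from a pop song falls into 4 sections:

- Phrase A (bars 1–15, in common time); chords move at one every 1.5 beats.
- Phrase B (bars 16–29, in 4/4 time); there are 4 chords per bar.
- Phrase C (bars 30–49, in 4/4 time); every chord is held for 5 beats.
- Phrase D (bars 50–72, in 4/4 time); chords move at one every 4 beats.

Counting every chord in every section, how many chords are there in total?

135 chords

A has 60 beats and chords last 1.5 each, so 40 chords.
B has 56 beats and chords last 1 each, so 56 chords.
C has 80 beats and chords last 5 each, so 16 chords.
D has 92 beats and chords last 4 each, so 23 chords.
Total: 40 + 56 + 16 + 23 = 135.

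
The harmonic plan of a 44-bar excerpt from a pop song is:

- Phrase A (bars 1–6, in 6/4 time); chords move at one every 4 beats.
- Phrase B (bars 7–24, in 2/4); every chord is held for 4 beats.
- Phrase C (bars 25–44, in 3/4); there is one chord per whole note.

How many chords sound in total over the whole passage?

33 chords

A: 6·6 = 36 beats, 36/4 = 9 chords.
B: 18·2 = 36 beats, 36/4 = 9 chords.
C: 20·3 = 60 beats, 60/4 = 15 chords.
Total: 9 + 9 + 15 = 33.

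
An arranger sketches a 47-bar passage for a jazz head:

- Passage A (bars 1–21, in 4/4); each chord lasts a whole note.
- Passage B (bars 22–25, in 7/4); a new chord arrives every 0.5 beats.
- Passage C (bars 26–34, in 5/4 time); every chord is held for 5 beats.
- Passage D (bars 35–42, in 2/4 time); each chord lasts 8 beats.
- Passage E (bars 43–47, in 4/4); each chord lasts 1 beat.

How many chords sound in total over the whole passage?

A: 21 bars × 4 beats = 84 beats; 4 beats/chord → 21 chords.
B: 4 bars × 7 beats = 28 beats; 0.5 beats/chord → 56 chords.
C: 9 bars × 5 beats = 45 beats; 5 beats/chord → 9 chords.
D: 8 bars × 2 beats = 16 beats; 8 beats/chord → 2 chords.
E: 5 bars × 4 beats = 20 beats; 1 beat/chord → 20 chords.
Total: 21 + 56 + 9 + 2 + 20 = 108.

108 chords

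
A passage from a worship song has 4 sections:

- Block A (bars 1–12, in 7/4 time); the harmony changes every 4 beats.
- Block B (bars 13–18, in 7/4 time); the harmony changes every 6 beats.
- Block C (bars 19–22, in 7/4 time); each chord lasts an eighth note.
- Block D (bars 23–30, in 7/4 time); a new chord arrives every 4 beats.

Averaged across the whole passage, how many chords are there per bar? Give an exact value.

A: 12 bars of 7 beats is 84 beats; at 4 beats each that's 21 chords.
B: 6 bars of 7 beats is 42 beats; at 6 beats each that's 7 chords.
C: 4 bars of 7 beats is 28 beats; at 0.5 beats each that's 56 chords.
D: 8 bars of 7 beats is 56 beats; at 4 beats each that's 14 chords.
Overall: 98 chords over 30 bars → 98/30 = 49/15 chords per bar.

49/15 chords per bar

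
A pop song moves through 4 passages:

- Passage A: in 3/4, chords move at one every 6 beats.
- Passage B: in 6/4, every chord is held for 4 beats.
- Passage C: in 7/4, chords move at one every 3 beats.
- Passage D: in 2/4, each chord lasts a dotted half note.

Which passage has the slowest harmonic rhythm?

Passage A

A: 3 beats/bar ÷ 6 beats/chord = 0.5 chords/bar.
B: 6 beats/bar ÷ 4 beats/chord = 1.5 chords/bar.
C: 7 beats/bar ÷ 3 beats/chord = 7/3 chords/bar.
D: 2 beats/bar ÷ 3 beats/chord = 2/3 chords/bar.
Slowest is A at 0.5 chords/bar.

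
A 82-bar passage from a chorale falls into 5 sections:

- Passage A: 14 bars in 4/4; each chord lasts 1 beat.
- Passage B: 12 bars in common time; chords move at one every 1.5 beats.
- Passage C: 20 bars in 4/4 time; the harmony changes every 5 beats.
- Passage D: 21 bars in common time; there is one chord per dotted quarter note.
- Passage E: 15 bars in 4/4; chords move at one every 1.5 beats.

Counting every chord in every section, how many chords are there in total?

A: 14·4 = 56 beats, 56/1 = 56 chords.
B: 12·4 = 48 beats, 48/1.5 = 32 chords.
C: 20·4 = 80 beats, 80/5 = 16 chords.
D: 21·4 = 84 beats, 84/1.5 = 56 chords.
E: 15·4 = 60 beats, 60/1.5 = 40 chords.
Total: 56 + 32 + 16 + 56 + 40 = 200.

200 chords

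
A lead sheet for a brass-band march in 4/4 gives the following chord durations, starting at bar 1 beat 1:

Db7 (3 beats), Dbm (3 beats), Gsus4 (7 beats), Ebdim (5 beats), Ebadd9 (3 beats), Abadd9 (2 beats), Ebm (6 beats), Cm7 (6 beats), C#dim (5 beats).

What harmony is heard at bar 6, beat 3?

Abadd9

Beat 3 of bar 6 is beat (6−1)×4 + 3 = 23 overall.
Running totals: Db7 ends at 3, Dbm ends at 6, Gsus4 ends at 13, Ebdim ends at 18, Ebadd9 ends at 21, Abadd9 ends at 23.
Beat 23 falls within Abadd9.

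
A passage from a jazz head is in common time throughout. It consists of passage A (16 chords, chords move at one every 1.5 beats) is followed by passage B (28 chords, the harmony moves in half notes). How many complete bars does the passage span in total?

A: 16 × 1.5 = 24 beats = 6 bars.
B: 28 × 2 = 56 beats = 14 bars.
Total: 6 + 14 = 20 bars.

20 bars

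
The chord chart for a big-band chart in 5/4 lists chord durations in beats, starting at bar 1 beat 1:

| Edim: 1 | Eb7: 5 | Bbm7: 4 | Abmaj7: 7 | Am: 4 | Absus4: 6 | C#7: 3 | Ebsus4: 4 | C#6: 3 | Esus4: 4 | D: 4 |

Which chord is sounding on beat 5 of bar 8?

Esus4

Beat 5 of bar 8 is beat (8−1)×5 + 5 = 40 overall.
Running totals: Edim ends at 1, Eb7 ends at 6, Bbm7 ends at 10, Abmaj7 ends at 17, Am ends at 21, Absus4 ends at 27, C#7 ends at 30, Ebsus4 ends at 34, C#6 ends at 37, Esus4 ends at 41.
Beat 40 falls within Esus4.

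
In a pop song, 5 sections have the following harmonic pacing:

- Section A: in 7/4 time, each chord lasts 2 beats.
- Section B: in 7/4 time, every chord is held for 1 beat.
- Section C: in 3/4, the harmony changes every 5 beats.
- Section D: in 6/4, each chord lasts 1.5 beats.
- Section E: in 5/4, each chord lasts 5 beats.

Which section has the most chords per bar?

A: 7 beats/bar ÷ 2 beats/chord = 3.5 chords/bar.
B: 7 beats/bar ÷ 1 beat/chord = 7 chords/bar.
C: 3 beats/bar ÷ 5 beats/chord = 0.6 chords/bar.
D: 6 beats/bar ÷ 1.5 beats/chord = 4 chords/bar.
E: 5 beats/bar ÷ 5 beats/chord = 1 chord/bar.
Fastest is B at 7 chords/bar.

Section B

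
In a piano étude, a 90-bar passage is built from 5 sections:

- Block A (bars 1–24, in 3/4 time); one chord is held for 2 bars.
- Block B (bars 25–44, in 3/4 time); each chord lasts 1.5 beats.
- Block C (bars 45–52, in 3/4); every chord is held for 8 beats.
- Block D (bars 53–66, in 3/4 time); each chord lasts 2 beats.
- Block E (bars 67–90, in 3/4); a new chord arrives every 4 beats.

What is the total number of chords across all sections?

94 chords

A: 24 bars × 3 beats = 72 beats; 6 beats/chord → 12 chords.
B: 20 bars × 3 beats = 60 beats; 1.5 beats/chord → 40 chords.
C: 8 bars × 3 beats = 24 beats; 8 beats/chord → 3 chords.
D: 14 bars × 3 beats = 42 beats; 2 beats/chord → 21 chords.
E: 24 bars × 3 beats = 72 beats; 4 beats/chord → 18 chords.
Total: 12 + 40 + 3 + 21 + 18 = 94.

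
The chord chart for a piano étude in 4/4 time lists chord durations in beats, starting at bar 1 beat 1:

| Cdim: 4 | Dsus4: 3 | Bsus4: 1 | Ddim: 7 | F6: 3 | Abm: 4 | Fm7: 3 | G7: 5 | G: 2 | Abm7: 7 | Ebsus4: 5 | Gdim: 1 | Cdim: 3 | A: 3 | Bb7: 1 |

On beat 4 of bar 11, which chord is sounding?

Beat 4 of bar 11 is beat (11−1)×4 + 4 = 44 overall.
Running totals: Cdim ends at 4, Dsus4 ends at 7, Bsus4 ends at 8, Ddim ends at 15, F6 ends at 18, Abm ends at 22, Fm7 ends at 25, G7 ends at 30, G ends at 32, Abm7 ends at 39, Ebsus4 ends at 44.
Beat 44 falls within Ebsus4.

Ebsus4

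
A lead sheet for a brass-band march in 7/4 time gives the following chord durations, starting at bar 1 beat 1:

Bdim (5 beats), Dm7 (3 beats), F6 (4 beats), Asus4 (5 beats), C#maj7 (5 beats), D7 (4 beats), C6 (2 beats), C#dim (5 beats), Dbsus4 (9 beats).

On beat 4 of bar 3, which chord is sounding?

Beat 4 of bar 3 is beat (3−1)×7 + 4 = 18 overall.
Running totals: Bdim ends at 5, Dm7 ends at 8, F6 ends at 12, Asus4 ends at 17, C#maj7 ends at 22.
Beat 18 falls within C#maj7.

C#maj7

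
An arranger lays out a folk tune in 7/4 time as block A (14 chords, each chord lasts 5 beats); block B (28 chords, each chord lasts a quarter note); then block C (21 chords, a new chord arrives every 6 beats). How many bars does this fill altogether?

A: 14 × 5 = 70 beats = 10 bars.
B: 28 × 1 = 28 beats = 4 bars.
C: 21 × 6 = 126 beats = 18 bars.
Total: 10 + 4 + 18 = 32 bars.

32 bars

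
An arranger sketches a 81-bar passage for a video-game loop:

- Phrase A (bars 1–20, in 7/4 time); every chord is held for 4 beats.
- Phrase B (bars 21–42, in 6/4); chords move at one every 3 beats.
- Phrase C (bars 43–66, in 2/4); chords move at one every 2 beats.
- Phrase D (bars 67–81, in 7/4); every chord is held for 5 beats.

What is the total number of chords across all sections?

A: 20 bars × 7 beats = 140 beats; 4 beats/chord → 35 chords.
B: 22 bars × 6 beats = 132 beats; 3 beats/chord → 44 chords.
C: 24 bars × 2 beats = 48 beats; 2 beats/chord → 24 chords.
D: 15 bars × 7 beats = 105 beats; 5 beats/chord → 21 chords.
Total: 35 + 44 + 24 + 21 = 124.

124 chords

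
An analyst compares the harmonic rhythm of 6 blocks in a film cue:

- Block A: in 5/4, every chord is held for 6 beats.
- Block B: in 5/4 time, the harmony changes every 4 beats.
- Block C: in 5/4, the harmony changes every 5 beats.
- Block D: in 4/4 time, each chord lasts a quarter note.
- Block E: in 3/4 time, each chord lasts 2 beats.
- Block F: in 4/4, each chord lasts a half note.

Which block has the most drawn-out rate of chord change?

A: 5/6 = 5/6 chords/bar.
B: 5/4 = 1.25 chords/bar.
C: 5/5 = 1 chord/bar.
D: 4/1 = 4 chords/bar.
E: 3/2 = 1.5 chords/bar.
F: 4/2 = 2 chords/bar.
Slowest is A at 5/6 chords/bar.

Block A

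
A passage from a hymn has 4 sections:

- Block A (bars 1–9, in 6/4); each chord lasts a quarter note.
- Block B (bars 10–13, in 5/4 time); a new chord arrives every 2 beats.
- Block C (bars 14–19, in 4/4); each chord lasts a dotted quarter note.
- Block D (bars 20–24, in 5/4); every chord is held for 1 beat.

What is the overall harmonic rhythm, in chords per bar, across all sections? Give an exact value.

A: 9 bars of 6 beats is 54 beats; at 1 beat each that's 54 chords.
B: 4 bars of 5 beats is 20 beats; at 2 beats each that's 10 chords.
C: 6 bars of 4 beats is 24 beats; at 1.5 beats each that's 16 chords.
D: 5 bars of 5 beats is 25 beats; at 1 beat each that's 25 chords.
Overall: 105 chords over 24 bars → 105/24 = 4.375 chords per bar.

4.375 chords per bar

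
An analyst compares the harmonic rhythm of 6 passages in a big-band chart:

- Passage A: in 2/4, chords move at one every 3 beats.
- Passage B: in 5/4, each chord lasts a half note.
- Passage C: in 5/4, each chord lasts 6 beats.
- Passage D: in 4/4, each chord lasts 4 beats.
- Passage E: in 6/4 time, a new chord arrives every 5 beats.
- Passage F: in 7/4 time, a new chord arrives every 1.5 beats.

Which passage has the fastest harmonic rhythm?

A: 2 beats/bar ÷ 3 beats/chord = 2/3 chords/bar.
B: 5 beats/bar ÷ 2 beats/chord = 2.5 chords/bar.
C: 5 beats/bar ÷ 6 beats/chord = 5/6 chords/bar.
D: 4 beats/bar ÷ 4 beats/chord = 1 chord/bar.
E: 6 beats/bar ÷ 5 beats/chord = 1.2 chords/bar.
F: 7 beats/bar ÷ 1.5 beats/chord = 14/3 chords/bar.
Fastest is F at 14/3 chords/bar.

Passage F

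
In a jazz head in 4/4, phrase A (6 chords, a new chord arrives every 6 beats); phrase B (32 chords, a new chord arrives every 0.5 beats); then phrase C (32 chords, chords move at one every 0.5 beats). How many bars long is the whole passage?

A: 6 × 6 = 36 beats = 9 bars.
B: 32 × 0.5 = 16 beats = 4 bars.
C: 32 × 0.5 = 16 beats = 4 bars.
Total: 9 + 4 + 4 = 17 bars.

17 bars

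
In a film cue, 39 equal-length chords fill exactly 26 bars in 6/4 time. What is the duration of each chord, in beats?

4 beats

26 bars × 6 beats/bar = 156 beats total.
156 beats ÷ 39 chords = 4 beats per chord.
(That is a whole note.)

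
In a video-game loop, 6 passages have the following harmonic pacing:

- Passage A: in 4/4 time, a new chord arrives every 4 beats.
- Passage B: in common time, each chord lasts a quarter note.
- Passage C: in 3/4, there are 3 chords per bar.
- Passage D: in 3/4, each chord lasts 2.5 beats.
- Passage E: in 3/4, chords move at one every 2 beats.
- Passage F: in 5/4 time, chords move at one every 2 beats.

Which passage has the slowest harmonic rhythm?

Passage A

A: 4/4 = 1 chord/bar.
B: 4/1 = 4 chords/bar.
C: 3/1 = 3 chords/bar.
D: 3/2.5 = 1.2 chords/bar.
E: 3/2 = 1.5 chords/bar.
F: 5/2 = 2.5 chords/bar.
Slowest is A at 1 chords/bar.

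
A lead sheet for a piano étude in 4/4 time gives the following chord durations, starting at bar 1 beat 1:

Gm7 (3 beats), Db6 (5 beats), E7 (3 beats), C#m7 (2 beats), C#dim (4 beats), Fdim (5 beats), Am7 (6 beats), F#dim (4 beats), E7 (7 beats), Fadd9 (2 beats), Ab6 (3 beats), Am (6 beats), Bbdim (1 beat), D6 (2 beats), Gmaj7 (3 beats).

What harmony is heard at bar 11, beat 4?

Beat 4 of bar 11 is beat (11−1)×4 + 4 = 44 overall.
Running totals: Gm7 ends at 3, Db6 ends at 8, E7 ends at 11, C#m7 ends at 13, C#dim ends at 17, Fdim ends at 22, Am7 ends at 28, F#dim ends at 32, E7 ends at 39, Fadd9 ends at 41, Ab6 ends at 44.
Beat 44 falls within Ab6.

Ab6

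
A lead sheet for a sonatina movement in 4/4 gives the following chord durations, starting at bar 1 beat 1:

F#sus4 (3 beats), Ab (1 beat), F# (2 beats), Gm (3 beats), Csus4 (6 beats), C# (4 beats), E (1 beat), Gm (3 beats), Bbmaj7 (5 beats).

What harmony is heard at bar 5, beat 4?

Beat 4 of bar 5 is beat (5−1)×4 + 4 = 20 overall.
Running totals: F#sus4 ends at 3, Ab ends at 4, F# ends at 6, Gm ends at 9, Csus4 ends at 15, C# ends at 19, E ends at 20.
Beat 20 falls within E.

E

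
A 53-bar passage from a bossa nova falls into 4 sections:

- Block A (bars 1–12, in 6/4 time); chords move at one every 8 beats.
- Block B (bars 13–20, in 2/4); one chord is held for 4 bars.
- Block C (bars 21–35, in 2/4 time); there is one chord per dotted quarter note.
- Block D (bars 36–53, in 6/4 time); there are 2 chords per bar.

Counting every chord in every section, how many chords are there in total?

A has 72 beats and chords last 8 each, so 9 chords.
B has 16 beats and chords last 8 each, so 2 chords.
C has 30 beats and chords last 1.5 each, so 20 chords.
D has 108 beats and chords last 3 each, so 36 chords.
Total: 9 + 2 + 20 + 36 = 67.

67 chords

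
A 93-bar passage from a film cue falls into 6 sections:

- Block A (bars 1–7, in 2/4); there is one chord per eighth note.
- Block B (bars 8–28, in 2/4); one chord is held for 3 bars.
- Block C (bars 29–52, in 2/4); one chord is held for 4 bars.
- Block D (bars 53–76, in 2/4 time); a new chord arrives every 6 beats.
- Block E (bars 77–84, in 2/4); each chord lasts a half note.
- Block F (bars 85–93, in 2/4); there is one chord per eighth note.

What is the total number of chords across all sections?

A: 7 bars × 2 beats = 14 beats; 0.5 beats/chord → 28 chords.
B: 21 bars × 2 beats = 42 beats; 6 beats/chord → 7 chords.
C: 24 bars × 2 beats = 48 beats; 8 beats/chord → 6 chords.
D: 24 bars × 2 beats = 48 beats; 6 beats/chord → 8 chords.
E: 8 bars × 2 beats = 16 beats; 2 beats/chord → 8 chords.
F: 9 bars × 2 beats = 18 beats; 0.5 beats/chord → 36 chords.
Total: 28 + 7 + 6 + 8 + 8 + 36 = 93.

93 chords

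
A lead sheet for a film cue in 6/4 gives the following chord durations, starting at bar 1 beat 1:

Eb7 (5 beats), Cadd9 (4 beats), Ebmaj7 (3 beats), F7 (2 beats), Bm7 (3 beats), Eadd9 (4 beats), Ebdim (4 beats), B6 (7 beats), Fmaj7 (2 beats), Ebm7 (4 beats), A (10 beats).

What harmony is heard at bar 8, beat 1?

Beat 1 of bar 8 is beat (8−1)×6 + 1 = 43 overall.
Running totals: Eb7 ends at 5, Cadd9 ends at 9, Ebmaj7 ends at 12, F7 ends at 14, Bm7 ends at 17, Eadd9 ends at 21, Ebdim ends at 25, B6 ends at 32, Fmaj7 ends at 34, Ebm7 ends at 38, A ends at 48.
Beat 43 falls within A.

A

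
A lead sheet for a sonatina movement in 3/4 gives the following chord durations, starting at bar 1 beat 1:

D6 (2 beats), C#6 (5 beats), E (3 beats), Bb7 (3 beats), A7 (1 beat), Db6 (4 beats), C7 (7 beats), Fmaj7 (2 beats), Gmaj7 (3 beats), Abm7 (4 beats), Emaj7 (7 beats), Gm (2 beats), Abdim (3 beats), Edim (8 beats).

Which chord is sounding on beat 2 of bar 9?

Fmaj7

Beat 2 of bar 9 is beat (9−1)×3 + 2 = 26 overall.
Running totals: D6 ends at 2, C#6 ends at 7, E ends at 10, Bb7 ends at 13, A7 ends at 14, Db6 ends at 18, C7 ends at 25, Fmaj7 ends at 27.
Beat 26 falls within Fmaj7.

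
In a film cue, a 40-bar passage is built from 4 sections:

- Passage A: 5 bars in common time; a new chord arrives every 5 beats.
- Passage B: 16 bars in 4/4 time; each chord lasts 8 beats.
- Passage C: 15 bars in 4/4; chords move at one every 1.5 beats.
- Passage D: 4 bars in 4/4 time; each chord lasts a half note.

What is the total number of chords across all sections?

A: 5·4 = 20 beats, 20/5 = 4 chords.
B: 16·4 = 64 beats, 64/8 = 8 chords.
C: 15·4 = 60 beats, 60/1.5 = 40 chords.
D: 4·4 = 16 beats, 16/2 = 8 chords.
Total: 4 + 8 + 40 + 8 = 60.

60 chords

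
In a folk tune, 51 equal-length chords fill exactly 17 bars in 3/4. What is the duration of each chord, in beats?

17 bars × 3 beats/bar = 51 beats total.
51 beats ÷ 51 chords = 1 beats per chord.
(That is a quarter note.)

1 beat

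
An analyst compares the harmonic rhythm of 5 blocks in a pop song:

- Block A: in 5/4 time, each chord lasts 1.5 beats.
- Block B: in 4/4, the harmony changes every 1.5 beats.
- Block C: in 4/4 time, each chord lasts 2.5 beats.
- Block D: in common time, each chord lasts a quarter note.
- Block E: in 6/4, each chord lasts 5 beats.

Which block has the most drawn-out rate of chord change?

Block E

A: 5 beats/bar ÷ 1.5 beats/chord = 10/3 chords/bar.
B: 4 beats/bar ÷ 1.5 beats/chord = 8/3 chords/bar.
C: 4 beats/bar ÷ 2.5 beats/chord = 1.6 chords/bar.
D: 4 beats/bar ÷ 1 beat/chord = 4 chords/bar.
E: 6 beats/bar ÷ 5 beats/chord = 1.2 chords/bar.
Slowest is E at 1.2 chords/bar.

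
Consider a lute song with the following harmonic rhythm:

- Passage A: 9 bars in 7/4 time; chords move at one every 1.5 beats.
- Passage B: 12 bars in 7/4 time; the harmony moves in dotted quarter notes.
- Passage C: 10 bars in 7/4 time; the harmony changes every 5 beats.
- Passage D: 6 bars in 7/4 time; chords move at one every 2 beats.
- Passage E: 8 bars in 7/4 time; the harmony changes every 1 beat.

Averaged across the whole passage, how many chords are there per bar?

4.2 chords per bar

A: 9 × 7 = 63 beats ÷ 1.5 = 42 chords.
B: 12 × 7 = 84 beats ÷ 1.5 = 56 chords.
C: 10 × 7 = 70 beats ÷ 5 = 14 chords.
D: 6 × 7 = 42 beats ÷ 2 = 21 chords.
E: 8 × 7 = 56 beats ÷ 1 = 56 chords.
Overall: 189 chords over 45 bars → 189/45 = 4.2 chords per bar.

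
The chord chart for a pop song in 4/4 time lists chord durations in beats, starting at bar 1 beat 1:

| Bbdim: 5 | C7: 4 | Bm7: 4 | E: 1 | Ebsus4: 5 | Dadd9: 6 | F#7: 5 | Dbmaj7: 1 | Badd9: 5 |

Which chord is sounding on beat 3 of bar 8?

Beat 3 of bar 8 is beat (8−1)×4 + 3 = 31 overall.
Running totals: Bbdim ends at 5, C7 ends at 9, Bm7 ends at 13, E ends at 14, Ebsus4 ends at 19, Dadd9 ends at 25, F#7 ends at 30, Dbmaj7 ends at 31.
Beat 31 falls within Dbmaj7.

Dbmaj7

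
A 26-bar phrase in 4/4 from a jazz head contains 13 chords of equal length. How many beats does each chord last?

26 bars × 4 beats/bar = 104 beats total.
104 beats ÷ 13 chords = 8 beats per chord.

8 beats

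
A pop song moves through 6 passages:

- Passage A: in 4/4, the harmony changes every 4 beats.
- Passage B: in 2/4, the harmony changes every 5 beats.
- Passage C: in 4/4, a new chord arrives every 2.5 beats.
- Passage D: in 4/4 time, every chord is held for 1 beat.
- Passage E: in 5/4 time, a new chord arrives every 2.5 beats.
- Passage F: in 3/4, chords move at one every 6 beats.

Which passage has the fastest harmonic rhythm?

A: each chord is 4 beats in 4/4, so 1 per bar.
B: each chord is 5 beats in 2/4, so 0.4 per bar.
C: each chord is 2.5 beats in 4/4, so 1.6 per bar.
D: each chord is 1 beat in 4/4, so 4 per bar.
E: each chord is 2.5 beats in 5/4, so 2 per bar.
F: each chord is 6 beats in 3/4, so 0.5 per bar.
Fastest is D at 4 chords/bar.

Passage D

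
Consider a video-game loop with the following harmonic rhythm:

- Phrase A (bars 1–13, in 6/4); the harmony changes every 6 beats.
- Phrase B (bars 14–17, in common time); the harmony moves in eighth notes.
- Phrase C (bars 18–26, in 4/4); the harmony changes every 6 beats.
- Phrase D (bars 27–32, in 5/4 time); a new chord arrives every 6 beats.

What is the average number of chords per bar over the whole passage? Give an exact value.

1.75 chords per bar

A: 13 × 6 = 78 beats ÷ 6 = 13 chords.
B: 4 × 4 = 16 beats ÷ 0.5 = 32 chords.
C: 9 × 4 = 36 beats ÷ 6 = 6 chords.
D: 6 × 5 = 30 beats ÷ 6 = 5 chords.
Overall: 56 chords over 32 bars → 56/32 = 1.75 chords per bar.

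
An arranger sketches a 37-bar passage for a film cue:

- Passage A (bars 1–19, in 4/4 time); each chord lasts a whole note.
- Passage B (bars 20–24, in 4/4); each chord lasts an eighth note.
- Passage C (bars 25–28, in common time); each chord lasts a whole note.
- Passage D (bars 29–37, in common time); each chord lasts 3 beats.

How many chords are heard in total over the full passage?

75 chords

A has 76 beats and chords last 4 each, so 19 chords.
B has 20 beats and chords last 0.5 each, so 40 chords.
C has 16 beats and chords last 4 each, so 4 chords.
D has 36 beats and chords last 3 each, so 12 chords.
Total: 19 + 40 + 4 + 12 = 75.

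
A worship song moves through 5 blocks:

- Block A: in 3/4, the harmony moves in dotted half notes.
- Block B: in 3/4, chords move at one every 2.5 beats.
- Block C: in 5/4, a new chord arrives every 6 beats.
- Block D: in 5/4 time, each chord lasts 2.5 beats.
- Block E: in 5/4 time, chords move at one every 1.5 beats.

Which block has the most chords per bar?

A: 3/3 = 1 chord/bar.
B: 3/2.5 = 1.2 chords/bar.
C: 5/6 = 5/6 chords/bar.
D: 5/2.5 = 2 chords/bar.
E: 5/1.5 = 10/3 chords/bar.
Fastest is E at 10/3 chords/bar.

Block E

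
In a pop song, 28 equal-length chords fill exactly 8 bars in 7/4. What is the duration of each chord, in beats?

2 beats

8 bars × 7 beats/bar = 56 beats total.
56 beats ÷ 28 chords = 2 beats per chord.
(That is a half note.)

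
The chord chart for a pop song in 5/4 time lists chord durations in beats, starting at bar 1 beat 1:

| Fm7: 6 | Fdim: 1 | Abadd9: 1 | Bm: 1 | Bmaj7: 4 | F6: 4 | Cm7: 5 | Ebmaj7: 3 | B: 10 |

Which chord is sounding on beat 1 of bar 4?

F6

Beat 1 of bar 4 is beat (4−1)×5 + 1 = 16 overall.
Running totals: Fm7 ends at 6, Fdim ends at 7, Abadd9 ends at 8, Bm ends at 9, Bmaj7 ends at 13, F6 ends at 17.
Beat 16 falls within F6.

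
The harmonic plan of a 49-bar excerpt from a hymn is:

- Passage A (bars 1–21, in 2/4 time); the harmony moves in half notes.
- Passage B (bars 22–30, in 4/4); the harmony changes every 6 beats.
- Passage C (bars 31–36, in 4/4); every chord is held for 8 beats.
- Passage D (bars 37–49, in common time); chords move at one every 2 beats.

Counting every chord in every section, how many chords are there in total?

56 chords

A: 21·2 = 42 beats, 42/2 = 21 chords.
B: 9·4 = 36 beats, 36/6 = 6 chords.
C: 6·4 = 24 beats, 24/8 = 3 chords.
D: 13·4 = 52 beats, 52/2 = 26 chords.
Total: 21 + 6 + 3 + 26 = 56.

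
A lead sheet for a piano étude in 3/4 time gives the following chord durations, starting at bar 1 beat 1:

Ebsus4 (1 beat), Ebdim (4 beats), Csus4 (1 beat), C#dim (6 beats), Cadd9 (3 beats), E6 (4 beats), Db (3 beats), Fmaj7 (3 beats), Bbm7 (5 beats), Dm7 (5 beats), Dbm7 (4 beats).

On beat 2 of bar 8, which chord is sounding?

Beat 2 of bar 8 is beat (8−1)×3 + 2 = 23 overall.
Running totals: Ebsus4 ends at 1, Ebdim ends at 5, Csus4 ends at 6, C#dim ends at 12, Cadd9 ends at 15, E6 ends at 19, Db ends at 22, Fmaj7 ends at 25.
Beat 23 falls within Fmaj7.

Fmaj7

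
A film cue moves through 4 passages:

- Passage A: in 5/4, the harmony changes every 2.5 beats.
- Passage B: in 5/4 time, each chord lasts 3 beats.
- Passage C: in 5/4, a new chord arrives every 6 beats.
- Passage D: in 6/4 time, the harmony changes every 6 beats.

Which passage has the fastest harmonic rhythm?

A: 5 beats/bar ÷ 2.5 beats/chord = 2 chords/bar.
B: 5 beats/bar ÷ 3 beats/chord = 5/3 chords/bar.
C: 5 beats/bar ÷ 6 beats/chord = 5/6 chords/bar.
D: 6 beats/bar ÷ 6 beats/chord = 1 chord/bar.
Fastest is A at 2 chords/bar.

Passage A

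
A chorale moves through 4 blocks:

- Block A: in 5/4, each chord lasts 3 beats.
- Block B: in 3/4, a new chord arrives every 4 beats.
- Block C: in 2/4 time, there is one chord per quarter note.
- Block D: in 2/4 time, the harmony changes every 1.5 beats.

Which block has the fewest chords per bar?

Block B

A: each chord is 3 beats in 5/4, so 5/3 per bar.
B: each chord is 4 beats in 3/4, so 0.75 per bar.
C: each chord is 1 beat in 2/4, so 2 per bar.
D: each chord is 1.5 beats in 2/4, so 4/3 per bar.
Slowest is B at 0.75 chords/bar.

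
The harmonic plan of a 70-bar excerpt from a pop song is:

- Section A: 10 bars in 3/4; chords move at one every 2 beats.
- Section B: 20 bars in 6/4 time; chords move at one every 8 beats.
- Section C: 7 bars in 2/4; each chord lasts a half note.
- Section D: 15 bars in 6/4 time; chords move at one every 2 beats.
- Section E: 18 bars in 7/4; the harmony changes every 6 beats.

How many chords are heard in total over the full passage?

103 chords

A: 10·3 = 30 beats, 30/2 = 15 chords.
B: 20·6 = 120 beats, 120/8 = 15 chords.
C: 7·2 = 14 beats, 14/2 = 7 chords.
D: 15·6 = 90 beats, 90/2 = 45 chords.
E: 18·7 = 126 beats, 126/6 = 21 chords.
Total: 15 + 15 + 7 + 45 + 21 = 103.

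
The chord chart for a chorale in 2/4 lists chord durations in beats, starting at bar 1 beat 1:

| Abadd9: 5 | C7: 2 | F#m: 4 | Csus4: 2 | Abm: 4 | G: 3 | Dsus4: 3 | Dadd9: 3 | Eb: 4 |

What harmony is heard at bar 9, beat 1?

Beat 1 of bar 9 is beat (9−1)×2 + 1 = 17 overall.
Running totals: Abadd9 ends at 5, C7 ends at 7, F#m ends at 11, Csus4 ends at 13, Abm ends at 17.
Beat 17 falls within Abm.

Abm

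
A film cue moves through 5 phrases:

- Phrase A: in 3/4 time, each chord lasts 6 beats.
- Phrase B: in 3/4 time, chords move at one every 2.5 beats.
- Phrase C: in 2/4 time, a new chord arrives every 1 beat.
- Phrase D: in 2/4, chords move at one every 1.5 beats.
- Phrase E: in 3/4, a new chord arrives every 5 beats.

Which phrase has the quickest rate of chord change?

A: each chord is 6 beats in 3/4, so 0.5 per bar.
B: each chord is 2.5 beats in 3/4, so 1.2 per bar.
C: each chord is 1 beat in 2/4, so 2 per bar.
D: each chord is 1.5 beats in 2/4, so 4/3 per bar.
E: each chord is 5 beats in 3/4, so 0.6 per bar.
Fastest is C at 2 chords/bar.

Phrase C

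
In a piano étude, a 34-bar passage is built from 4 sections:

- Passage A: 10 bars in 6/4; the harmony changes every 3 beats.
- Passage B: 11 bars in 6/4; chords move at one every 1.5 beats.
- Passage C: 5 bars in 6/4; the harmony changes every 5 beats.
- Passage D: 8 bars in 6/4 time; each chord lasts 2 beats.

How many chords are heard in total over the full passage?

A: 10 bars × 6 beats = 60 beats; 3 beats/chord → 20 chords.
B: 11 bars × 6 beats = 66 beats; 1.5 beats/chord → 44 chords.
C: 5 bars × 6 beats = 30 beats; 5 beats/chord → 6 chords.
D: 8 bars × 6 beats = 48 beats; 2 beats/chord → 24 chords.
Total: 20 + 44 + 6 + 24 = 94.

94 chords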